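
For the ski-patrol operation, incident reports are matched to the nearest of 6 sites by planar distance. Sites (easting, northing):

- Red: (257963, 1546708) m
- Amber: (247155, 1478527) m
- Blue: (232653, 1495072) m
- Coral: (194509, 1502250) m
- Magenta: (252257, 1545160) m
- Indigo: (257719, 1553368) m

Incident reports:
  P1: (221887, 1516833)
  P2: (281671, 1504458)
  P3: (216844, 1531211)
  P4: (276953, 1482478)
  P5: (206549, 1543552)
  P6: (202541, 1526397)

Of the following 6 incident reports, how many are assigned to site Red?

0

P1 → Blue
P2 → Amber
P3 → Coral
P4 → Amber
P5 → Coral
P6 → Coral
0 of the 6 go to Red.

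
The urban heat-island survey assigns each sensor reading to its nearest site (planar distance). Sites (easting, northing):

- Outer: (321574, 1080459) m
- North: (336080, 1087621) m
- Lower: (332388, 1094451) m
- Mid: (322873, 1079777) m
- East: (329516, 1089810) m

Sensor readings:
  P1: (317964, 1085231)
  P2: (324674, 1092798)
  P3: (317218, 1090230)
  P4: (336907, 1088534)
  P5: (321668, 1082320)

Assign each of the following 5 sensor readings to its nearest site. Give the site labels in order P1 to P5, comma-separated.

Outer, East, Outer, North, Outer

P1 → Outer (d²=35804084.00)
P2 → East (d²=32373108.00)
P3 → Outer (d²=114447177.00)
P4 → North (d²=1517498.00)
P5 → Outer (d²=3472157.00)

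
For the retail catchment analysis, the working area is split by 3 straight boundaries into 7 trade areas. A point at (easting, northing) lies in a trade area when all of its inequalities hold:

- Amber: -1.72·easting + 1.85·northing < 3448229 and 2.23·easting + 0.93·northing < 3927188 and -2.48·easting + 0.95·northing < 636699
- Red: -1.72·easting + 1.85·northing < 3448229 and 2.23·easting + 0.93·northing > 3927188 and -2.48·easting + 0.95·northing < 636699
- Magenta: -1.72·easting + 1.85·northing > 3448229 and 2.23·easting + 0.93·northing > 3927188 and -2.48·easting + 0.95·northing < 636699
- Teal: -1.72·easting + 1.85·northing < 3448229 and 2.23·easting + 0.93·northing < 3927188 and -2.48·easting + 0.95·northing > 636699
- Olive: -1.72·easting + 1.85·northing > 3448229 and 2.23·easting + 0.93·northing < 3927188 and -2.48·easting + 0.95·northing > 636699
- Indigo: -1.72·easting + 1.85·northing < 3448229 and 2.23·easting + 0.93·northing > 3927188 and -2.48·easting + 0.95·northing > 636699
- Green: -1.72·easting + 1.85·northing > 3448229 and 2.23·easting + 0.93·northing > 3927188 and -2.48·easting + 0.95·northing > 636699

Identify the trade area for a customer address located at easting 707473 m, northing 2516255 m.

Amber

-1.72·707473 + 1.85·2516255 = 3438218.190, which is < 3448229
2.23·707473 + 0.93·2516255 = 3917781.940, which is < 3927188
-2.48·707473 + 0.95·2516255 = 635909.210, which is < 636699
This sign pattern matches Amber.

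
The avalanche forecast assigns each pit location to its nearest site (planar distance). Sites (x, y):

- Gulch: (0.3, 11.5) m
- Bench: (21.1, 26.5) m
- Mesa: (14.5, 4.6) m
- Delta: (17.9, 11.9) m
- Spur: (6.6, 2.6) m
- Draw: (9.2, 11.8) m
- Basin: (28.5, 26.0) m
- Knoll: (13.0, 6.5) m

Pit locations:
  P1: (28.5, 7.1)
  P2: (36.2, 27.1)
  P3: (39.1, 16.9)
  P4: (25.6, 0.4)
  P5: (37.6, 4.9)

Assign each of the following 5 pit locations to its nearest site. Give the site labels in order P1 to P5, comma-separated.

Delta, Basin, Basin, Mesa, Delta

P1 → Delta (d²=135.40)
P2 → Basin (d²=60.50)
P3 → Basin (d²=195.17)
P4 → Mesa (d²=140.85)
P5 → Delta (d²=437.09)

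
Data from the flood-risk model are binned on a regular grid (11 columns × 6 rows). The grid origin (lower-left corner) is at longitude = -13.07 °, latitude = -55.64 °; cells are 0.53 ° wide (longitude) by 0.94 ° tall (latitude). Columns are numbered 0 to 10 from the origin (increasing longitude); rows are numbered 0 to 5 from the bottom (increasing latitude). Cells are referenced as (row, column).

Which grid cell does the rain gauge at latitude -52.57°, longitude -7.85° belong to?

(3, 9)

Column index: ⌊(-7.85 − -13.07) / 0.53⌋ = ⌊9.849⌋ = 9
Row offset from origin: ⌊(-52.57 − -55.64) / 0.94⌋ = ⌊3.266⌋ = 3 → row 3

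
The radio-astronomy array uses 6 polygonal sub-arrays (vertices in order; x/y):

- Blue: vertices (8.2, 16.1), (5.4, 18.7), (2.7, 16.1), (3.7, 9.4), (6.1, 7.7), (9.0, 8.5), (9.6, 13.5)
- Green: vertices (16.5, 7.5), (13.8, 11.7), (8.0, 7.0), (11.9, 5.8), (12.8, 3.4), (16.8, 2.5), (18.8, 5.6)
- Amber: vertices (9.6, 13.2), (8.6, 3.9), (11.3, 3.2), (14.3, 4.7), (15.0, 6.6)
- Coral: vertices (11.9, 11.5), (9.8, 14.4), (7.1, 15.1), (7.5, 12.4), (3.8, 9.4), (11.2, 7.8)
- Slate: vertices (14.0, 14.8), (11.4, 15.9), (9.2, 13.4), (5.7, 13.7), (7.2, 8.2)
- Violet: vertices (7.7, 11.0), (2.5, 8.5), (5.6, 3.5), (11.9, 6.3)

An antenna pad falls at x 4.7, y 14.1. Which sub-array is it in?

Cast a ray rightward from (4.7, 14.1). For each polygon, the edges (by vertex number in listed order) whose endpoints lie on opposite sides of y = 14.1, where each meets that height, and whether that is right or left of the point:
Blue: 3–4 at x≈3.00 (left), 7–1 at x≈9.28 (right) → 1 crossing.
Green: no edge straddles that height → 0 crossings.
Amber: no edge straddles that height → 0 crossings.
Coral: 1–2 at x≈10.02 (right), 3–4 at x≈7.25 (right) → 2 crossings.
Slate: 2–3 at x≈9.82 (right), 5–1 at x≈13.28 (right) → 2 crossings.
Violet: no edge straddles that height → 0 crossings.
Only Blue has an odd count, so the point is inside Blue.

Blue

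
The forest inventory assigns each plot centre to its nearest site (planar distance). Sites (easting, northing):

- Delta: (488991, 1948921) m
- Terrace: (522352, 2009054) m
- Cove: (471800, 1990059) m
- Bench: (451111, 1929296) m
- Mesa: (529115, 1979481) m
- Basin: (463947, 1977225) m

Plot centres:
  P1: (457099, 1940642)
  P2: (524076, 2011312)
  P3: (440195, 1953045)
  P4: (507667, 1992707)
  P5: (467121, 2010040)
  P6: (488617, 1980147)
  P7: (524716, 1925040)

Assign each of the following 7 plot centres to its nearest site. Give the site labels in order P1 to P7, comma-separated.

P1 → Bench (d²=164587860.00)
P2 → Terrace (d²=8070740.00)
P3 → Bench (d²=683174057.00)
P4 → Terrace (d²=482873634.00)
P5 → Cove (d²=421133402.00)
P6 → Cove (d²=381059233.00)
P7 → Delta (d²=1846577786.00)

Bench, Terrace, Bench, Terrace, Cove, Cove, Delta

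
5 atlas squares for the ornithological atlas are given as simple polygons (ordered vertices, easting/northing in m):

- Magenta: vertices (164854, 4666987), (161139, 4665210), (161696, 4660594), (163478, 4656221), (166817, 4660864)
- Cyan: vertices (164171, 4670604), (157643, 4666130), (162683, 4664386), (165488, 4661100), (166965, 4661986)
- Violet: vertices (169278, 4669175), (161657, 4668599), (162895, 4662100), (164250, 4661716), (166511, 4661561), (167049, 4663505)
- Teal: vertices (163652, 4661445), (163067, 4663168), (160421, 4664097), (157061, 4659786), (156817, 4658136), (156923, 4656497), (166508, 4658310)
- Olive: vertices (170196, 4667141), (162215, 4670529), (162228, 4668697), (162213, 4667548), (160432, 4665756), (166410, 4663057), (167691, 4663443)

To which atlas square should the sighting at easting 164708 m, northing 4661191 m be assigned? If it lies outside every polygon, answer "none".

Cast a ray rightward from (164708, 4661191). For each polygon, the edges (by vertex number in listed order) whose endpoints lie on opposite sides of northing = 4661191, where each meets that height, and whether that is right or left of the point:
Magenta: 2–3 at easting≈161624.0 (left), 5–1 at easting≈166712.2 (right) → 1 crossing.
Cyan: 3–4 at easting≈165410.3 (right), 4–5 at easting≈165639.7 (right) → 2 crossings.
Violet: no edge straddles that height → 0 crossings.
Teal: 3–4 at easting≈158156.1 (left), 7–1 at easting≈163883.4 (left) → 0 crossings.
Olive: no edge straddles that height → 0 crossings.
Only Magenta has an odd count, so the point is inside Magenta.

Magenta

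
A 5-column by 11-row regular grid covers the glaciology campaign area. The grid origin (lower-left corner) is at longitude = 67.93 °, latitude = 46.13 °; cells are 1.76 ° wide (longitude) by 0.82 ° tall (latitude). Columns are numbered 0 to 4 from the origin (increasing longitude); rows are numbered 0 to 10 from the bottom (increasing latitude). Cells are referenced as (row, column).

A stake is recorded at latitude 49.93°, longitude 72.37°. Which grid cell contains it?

Column index: ⌊(72.37 − 67.93) / 1.76⌋ = ⌊2.523⌋ = 2
Row offset from origin: ⌊(49.93 − 46.13) / 0.82⌋ = ⌊4.634⌋ = 4 → row 4

(4, 2)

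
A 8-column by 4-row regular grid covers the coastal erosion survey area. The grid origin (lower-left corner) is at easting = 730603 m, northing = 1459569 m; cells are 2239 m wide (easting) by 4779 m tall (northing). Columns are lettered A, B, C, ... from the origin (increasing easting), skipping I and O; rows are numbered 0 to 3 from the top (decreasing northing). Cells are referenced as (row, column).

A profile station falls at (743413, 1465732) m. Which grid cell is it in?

Column index: ⌊(743413 − 730603) / 2239⌋ = ⌊5.721⌋ = 5 → column F
Row offset from origin: ⌊(1465732 − 1459569) / 4779⌋ = ⌊1.290⌋ = 1 → row 2 (counted from top)

(2, F)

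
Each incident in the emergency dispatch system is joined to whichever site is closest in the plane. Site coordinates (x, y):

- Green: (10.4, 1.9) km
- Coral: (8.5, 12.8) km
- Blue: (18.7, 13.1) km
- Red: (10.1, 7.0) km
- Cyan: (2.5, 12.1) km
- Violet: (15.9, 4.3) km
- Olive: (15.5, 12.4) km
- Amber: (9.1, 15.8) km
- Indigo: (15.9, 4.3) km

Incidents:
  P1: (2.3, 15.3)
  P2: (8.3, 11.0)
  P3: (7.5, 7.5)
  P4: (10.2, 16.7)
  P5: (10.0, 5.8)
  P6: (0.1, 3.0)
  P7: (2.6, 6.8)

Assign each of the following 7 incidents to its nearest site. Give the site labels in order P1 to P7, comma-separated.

Cyan, Coral, Red, Amber, Red, Cyan, Cyan

P1 → Cyan (d²=10.28)
P2 → Coral (d²=3.28)
P3 → Red (d²=7.01)
P4 → Amber (d²=2.02)
P5 → Red (d²=1.45)
P6 → Cyan (d²=88.57)
P7 → Cyan (d²=28.10)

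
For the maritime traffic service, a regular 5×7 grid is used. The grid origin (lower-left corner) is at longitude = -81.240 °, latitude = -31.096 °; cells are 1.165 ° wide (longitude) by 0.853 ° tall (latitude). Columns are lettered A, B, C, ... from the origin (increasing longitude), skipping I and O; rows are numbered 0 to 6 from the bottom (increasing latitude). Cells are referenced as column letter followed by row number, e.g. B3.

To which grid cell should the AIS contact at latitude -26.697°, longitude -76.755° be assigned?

Column index: ⌊(-76.755 − -81.240) / 1.165⌋ = ⌊3.850⌋ = 3 → column D
Row offset from origin: ⌊(-26.697 − -31.096) / 0.853⌋ = ⌊5.157⌋ = 5 → row 5

D5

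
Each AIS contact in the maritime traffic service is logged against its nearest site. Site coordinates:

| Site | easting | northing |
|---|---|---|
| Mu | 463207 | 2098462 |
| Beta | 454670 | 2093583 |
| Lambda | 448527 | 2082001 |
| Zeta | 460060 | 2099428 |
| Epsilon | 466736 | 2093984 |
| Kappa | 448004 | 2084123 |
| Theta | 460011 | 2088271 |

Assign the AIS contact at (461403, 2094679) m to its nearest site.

Mu

Squared distances to each site:
Mu: 17565505.000; Beta: 46534505.000; Lambda: 326523060.000; Zeta: 24356650.000; Epsilon: 28923914.000; Kappa: 290962337.000; Theta: 43000128.000.
Minimum at Mu.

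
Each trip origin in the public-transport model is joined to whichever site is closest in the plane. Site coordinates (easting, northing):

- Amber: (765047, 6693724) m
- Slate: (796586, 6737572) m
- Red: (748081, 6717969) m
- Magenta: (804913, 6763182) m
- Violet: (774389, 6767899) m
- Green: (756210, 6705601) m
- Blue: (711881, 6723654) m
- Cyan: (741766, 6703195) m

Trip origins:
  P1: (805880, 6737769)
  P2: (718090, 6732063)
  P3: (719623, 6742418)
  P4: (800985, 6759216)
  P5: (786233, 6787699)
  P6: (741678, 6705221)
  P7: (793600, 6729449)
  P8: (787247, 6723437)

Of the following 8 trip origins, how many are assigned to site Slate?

3

P1 → Slate
P2 → Blue
P3 → Blue
P4 → Magenta
P5 → Violet
P6 → Cyan
P7 → Slate
P8 → Slate
3 of the 8 go to Slate.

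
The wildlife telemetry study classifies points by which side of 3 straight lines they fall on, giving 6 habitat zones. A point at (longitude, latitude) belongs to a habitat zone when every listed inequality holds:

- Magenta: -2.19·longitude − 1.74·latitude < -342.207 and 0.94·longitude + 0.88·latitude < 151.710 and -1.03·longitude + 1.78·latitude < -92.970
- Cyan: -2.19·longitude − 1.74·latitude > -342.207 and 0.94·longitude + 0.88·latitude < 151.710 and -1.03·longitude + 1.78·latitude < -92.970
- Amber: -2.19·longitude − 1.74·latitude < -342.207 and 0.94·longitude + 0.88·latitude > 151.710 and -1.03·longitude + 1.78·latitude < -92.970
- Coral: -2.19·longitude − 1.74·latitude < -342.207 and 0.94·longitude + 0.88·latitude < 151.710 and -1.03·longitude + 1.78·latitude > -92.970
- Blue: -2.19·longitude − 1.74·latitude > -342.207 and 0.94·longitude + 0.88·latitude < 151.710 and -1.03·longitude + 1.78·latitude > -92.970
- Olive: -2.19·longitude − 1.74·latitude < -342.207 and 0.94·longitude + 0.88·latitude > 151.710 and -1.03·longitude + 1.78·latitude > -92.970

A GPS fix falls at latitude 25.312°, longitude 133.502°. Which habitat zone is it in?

-2.19·133.502 − 1.74·25.312 = -336.412, which is > -342.207
0.94·133.502 + 0.88·25.312 = 147.766, which is < 151.710
-1.03·133.502 + 1.78·25.312 = -92.452, which is > -92.970
This sign pattern matches Blue.

Blue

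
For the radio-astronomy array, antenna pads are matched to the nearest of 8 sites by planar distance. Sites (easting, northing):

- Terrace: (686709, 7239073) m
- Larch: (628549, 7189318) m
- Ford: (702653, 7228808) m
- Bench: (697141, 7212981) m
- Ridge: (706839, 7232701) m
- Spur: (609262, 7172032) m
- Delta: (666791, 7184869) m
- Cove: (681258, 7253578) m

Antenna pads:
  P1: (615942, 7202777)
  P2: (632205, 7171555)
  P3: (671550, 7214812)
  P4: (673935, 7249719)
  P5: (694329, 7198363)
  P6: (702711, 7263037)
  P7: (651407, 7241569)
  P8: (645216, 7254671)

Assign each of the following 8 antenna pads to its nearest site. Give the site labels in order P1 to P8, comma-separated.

P1 → Larch (d²=340081130.00)
P2 → Larch (d²=328890505.00)
P3 → Bench (d²=658251842.00)
P4 → Cove (d²=68518210.00)
P5 → Bench (d²=221593268.00)
P6 → Cove (d²=549703890.00)
P7 → Cove (d²=1035298282.00)
P8 → Cove (d²=1300220413.00)

Larch, Larch, Bench, Cove, Bench, Cove, Cove, Cove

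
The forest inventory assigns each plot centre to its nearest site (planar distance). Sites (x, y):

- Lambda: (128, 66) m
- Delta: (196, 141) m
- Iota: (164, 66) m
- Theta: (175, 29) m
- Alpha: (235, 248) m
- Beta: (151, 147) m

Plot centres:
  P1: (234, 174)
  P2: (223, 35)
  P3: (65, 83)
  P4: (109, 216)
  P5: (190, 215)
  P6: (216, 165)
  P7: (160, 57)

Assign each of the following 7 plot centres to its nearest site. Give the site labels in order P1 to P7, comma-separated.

P1 → Delta (d²=2533.00)
P2 → Theta (d²=2340.00)
P3 → Lambda (d²=4258.00)
P4 → Beta (d²=6525.00)
P5 → Alpha (d²=3114.00)
P6 → Delta (d²=976.00)
P7 → Iota (d²=97.00)

Delta, Theta, Lambda, Beta, Alpha, Delta, Iota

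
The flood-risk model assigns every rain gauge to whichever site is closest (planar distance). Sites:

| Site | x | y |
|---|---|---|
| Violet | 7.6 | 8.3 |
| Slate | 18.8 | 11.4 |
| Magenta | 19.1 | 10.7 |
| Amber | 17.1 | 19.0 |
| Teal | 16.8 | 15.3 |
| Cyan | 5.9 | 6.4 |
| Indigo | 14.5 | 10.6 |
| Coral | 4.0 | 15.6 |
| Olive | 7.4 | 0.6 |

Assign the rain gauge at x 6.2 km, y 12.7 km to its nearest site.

Coral

Squared distances to each site:
Violet: 21.320; Slate: 160.450; Magenta: 170.410; Amber: 158.500; Teal: 119.120; Cyan: 39.780; Indigo: 73.300; Coral: 13.250; Olive: 147.850.
Minimum at Coral.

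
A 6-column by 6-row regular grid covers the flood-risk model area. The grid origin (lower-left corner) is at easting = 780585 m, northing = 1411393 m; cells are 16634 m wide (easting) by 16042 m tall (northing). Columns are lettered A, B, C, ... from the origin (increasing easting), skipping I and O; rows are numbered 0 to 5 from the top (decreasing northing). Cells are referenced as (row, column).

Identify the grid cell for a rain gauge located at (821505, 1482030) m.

Column index: ⌊(821505 − 780585) / 16634⌋ = ⌊2.460⌋ = 2 → column C
Row offset from origin: ⌊(1482030 − 1411393) / 16042⌋ = ⌊4.403⌋ = 4 → row 1 (counted from top)

(1, C)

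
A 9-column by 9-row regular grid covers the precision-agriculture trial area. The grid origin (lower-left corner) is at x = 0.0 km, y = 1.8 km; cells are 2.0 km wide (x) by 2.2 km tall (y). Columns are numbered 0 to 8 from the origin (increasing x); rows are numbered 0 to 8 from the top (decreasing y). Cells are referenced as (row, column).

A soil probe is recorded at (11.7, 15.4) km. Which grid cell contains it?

Column index: ⌊(11.7 − 0.0) / 2.0⌋ = ⌊5.850⌋ = 5
Row offset from origin: ⌊(15.4 − 1.8) / 2.2⌋ = ⌊6.182⌋ = 6 → row 2 (counted from top)

(2, 5)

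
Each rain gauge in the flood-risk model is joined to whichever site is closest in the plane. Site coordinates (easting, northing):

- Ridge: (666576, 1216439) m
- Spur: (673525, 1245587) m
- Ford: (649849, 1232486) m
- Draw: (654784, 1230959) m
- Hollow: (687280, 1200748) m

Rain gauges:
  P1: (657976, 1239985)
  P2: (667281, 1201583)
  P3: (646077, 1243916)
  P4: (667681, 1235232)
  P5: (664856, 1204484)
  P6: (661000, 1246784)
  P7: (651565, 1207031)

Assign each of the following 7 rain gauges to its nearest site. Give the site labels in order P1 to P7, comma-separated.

Draw, Ridge, Ford, Spur, Ridge, Spur, Ridge

P1 → Draw (d²=91657540.00)
P2 → Ridge (d²=221197761.00)
P3 → Ford (d²=144872884.00)
P4 → Spur (d²=141378361.00)
P5 → Ridge (d²=145880425.00)
P6 → Spur (d²=158308434.00)
P7 → Ridge (d²=313840585.00)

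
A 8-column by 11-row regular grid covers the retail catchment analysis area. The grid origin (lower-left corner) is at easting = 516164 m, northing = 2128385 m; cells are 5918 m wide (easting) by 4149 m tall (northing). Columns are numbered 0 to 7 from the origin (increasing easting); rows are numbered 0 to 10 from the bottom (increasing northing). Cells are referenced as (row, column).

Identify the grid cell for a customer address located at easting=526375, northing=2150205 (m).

(5, 1)

Column index: ⌊(526375 − 516164) / 5918⌋ = ⌊1.725⌋ = 1
Row offset from origin: ⌊(2150205 − 2128385) / 4149⌋ = ⌊5.259⌋ = 5 → row 5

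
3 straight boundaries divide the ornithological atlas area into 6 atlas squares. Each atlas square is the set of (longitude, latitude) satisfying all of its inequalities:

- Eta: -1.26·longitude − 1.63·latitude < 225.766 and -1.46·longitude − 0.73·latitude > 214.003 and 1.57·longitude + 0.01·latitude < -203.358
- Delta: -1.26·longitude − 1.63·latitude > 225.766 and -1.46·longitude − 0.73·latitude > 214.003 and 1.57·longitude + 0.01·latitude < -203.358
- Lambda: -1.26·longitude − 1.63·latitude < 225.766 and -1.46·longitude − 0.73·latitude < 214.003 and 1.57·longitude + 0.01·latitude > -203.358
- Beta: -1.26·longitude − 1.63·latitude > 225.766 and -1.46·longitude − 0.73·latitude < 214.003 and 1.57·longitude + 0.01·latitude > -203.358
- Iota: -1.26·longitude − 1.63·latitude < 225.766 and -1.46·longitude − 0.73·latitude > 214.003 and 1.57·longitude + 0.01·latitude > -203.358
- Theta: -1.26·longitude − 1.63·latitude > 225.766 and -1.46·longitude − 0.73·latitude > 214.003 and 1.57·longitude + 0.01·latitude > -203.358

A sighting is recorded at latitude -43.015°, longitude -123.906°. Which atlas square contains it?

Beta

-1.26·-123.906 − 1.63·-43.015 = 226.236, which is > 225.766
-1.46·-123.906 − 0.73·-43.015 = 212.304, which is < 214.003
1.57·-123.906 + 0.01·-43.015 = -194.963, which is > -203.358
This sign pattern matches Beta.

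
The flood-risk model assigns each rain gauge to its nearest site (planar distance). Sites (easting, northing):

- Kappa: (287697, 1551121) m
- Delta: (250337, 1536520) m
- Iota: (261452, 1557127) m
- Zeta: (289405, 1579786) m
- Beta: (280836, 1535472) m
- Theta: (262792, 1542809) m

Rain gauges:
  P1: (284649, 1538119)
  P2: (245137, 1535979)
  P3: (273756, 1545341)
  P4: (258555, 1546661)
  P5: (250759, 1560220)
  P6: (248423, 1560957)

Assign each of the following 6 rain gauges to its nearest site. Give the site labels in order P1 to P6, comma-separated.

P1 → Beta (d²=21545578.00)
P2 → Delta (d²=27332681.00)
P3 → Theta (d²=126620320.00)
P4 → Theta (d²=32790073.00)
P5 → Iota (d²=123906898.00)
P6 → Iota (d²=184423741.00)

Beta, Delta, Theta, Theta, Iota, Iota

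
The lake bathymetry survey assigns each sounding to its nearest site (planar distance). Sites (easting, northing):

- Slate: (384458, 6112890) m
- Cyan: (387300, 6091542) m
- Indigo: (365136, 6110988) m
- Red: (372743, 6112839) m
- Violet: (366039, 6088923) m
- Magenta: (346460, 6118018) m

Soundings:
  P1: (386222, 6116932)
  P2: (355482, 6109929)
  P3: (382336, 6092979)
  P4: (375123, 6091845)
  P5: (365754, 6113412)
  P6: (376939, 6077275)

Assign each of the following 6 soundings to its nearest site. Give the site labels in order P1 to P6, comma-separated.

Slate, Indigo, Cyan, Violet, Indigo, Violet

P1 → Slate (d²=19449460.00)
P2 → Indigo (d²=94321197.00)
P3 → Cyan (d²=26706265.00)
P4 → Violet (d²=91057140.00)
P5 → Indigo (d²=6257700.00)
P6 → Violet (d²=254485904.00)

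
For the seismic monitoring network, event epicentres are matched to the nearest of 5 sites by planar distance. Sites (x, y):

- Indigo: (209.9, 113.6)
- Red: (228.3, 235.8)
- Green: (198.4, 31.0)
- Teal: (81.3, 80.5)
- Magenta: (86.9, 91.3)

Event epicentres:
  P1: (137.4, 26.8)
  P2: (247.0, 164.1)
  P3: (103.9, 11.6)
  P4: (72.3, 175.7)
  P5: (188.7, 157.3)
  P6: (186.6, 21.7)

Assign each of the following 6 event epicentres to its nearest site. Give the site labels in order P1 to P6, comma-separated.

P1 → Green (d²=3738.64)
P2 → Indigo (d²=3926.66)
P3 → Teal (d²=5257.97)
P4 → Magenta (d²=7336.52)
P5 → Indigo (d²=2359.13)
P6 → Green (d²=225.73)

Green, Indigo, Teal, Magenta, Indigo, Green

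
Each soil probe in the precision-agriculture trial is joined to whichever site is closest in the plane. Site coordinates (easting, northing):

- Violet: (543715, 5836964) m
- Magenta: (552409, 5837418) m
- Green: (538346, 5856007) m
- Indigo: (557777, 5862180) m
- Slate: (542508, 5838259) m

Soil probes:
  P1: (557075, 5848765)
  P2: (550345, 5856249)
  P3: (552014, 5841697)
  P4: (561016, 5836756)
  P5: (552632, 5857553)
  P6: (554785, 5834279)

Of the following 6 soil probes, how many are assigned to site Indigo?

P1 → Magenta
P2 → Indigo
P3 → Magenta
P4 → Magenta
P5 → Indigo
P6 → Magenta
2 of the 6 go to Indigo.

2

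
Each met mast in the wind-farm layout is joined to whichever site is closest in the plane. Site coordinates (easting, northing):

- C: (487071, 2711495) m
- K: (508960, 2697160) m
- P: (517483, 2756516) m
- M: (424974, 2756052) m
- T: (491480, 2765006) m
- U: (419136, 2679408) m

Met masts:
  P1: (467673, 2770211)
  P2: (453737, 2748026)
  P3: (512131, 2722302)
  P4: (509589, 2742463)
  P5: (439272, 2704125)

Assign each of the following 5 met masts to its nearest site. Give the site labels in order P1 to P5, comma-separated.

T, M, K, P, U

P1 → T (d²=593865274.00)
P2 → M (d²=891726845.00)
P3 → K (d²=642175405.00)
P4 → P (d²=259802045.00)
P5 → U (d²=1016388585.00)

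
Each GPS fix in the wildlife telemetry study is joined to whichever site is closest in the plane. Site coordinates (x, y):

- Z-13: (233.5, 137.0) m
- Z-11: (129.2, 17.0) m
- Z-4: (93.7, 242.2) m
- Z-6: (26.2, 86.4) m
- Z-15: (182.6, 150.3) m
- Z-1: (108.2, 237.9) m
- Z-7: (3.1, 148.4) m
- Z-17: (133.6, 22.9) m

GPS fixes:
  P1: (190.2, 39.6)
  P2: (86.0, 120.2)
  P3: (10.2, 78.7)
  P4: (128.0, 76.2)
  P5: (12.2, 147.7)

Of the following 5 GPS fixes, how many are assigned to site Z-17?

2

P1 → Z-17
P2 → Z-6
P3 → Z-6
P4 → Z-17
P5 → Z-7
2 of the 5 go to Z-17.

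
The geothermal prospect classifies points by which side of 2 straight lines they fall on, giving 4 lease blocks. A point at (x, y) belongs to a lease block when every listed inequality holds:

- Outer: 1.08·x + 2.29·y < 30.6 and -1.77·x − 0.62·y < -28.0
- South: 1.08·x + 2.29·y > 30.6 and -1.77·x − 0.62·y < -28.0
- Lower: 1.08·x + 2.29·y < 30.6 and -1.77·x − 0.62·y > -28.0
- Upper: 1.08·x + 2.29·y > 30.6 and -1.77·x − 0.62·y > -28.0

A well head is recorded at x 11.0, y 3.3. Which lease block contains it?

Lower

1.08·11.0 + 2.29·3.3 = 19.437, which is < 30.6
-1.77·11.0 − 0.62·3.3 = -21.516, which is > -28.0
This sign pattern matches Lower.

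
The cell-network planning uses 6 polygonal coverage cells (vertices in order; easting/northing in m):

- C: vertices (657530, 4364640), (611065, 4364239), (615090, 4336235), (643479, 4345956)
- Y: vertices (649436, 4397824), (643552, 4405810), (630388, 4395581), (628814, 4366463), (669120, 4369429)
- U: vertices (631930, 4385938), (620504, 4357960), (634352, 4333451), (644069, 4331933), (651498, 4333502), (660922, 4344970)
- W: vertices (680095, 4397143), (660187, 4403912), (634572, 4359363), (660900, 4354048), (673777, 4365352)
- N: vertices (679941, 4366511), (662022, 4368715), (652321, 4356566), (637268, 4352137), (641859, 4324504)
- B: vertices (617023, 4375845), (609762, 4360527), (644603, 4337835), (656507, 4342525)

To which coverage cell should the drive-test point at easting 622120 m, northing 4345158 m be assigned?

C

Cast a ray rightward from (622120, 4345158). For each polygon, the edges (by vertex number in listed order) whose endpoints lie on opposite sides of northing = 4345158, where each meets that height, and whether that is right or left of the point:
C: 2–3 at easting≈613807.5 (left), 3–4 at easting≈641148.5 (right) → 1 crossing.
Y: no edge straddles that height → 0 crossings.
U: 2–3 at easting≈627737.3 (right), 6–1 at easting≈660789.0 (right) → 2 crossings.
W: no edge straddles that height → 0 crossings.
N: 4–5 at easting≈638427.5 (right), 5–1 at easting≈660583.2 (right) → 2 crossings.
B: 2–3 at easting≈633359.4 (right), 4–1 at easting≈653386.9 (right) → 2 crossings.
Only C has an odd count, so the point is inside C.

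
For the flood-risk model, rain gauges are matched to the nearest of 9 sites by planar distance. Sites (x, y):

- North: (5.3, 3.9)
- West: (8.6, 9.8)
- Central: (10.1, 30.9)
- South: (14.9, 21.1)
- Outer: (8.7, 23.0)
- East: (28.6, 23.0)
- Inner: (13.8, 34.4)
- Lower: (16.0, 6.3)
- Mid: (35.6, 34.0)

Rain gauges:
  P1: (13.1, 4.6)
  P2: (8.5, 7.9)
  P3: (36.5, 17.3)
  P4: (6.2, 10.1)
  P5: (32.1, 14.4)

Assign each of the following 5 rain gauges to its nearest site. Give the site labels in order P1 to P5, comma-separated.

P1 → Lower (d²=11.30)
P2 → West (d²=3.62)
P3 → East (d²=94.90)
P4 → West (d²=5.85)
P5 → East (d²=86.21)

Lower, West, East, West, East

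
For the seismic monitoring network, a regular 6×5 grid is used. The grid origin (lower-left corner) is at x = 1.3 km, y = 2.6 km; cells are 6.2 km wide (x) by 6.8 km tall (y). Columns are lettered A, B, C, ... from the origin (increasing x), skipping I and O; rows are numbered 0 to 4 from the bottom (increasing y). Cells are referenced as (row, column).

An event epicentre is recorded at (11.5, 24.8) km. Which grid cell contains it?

Column index: ⌊(11.5 − 1.3) / 6.2⌋ = ⌊1.645⌋ = 1 → column B
Row offset from origin: ⌊(24.8 − 2.6) / 6.8⌋ = ⌊3.265⌋ = 3 → row 3

(3, B)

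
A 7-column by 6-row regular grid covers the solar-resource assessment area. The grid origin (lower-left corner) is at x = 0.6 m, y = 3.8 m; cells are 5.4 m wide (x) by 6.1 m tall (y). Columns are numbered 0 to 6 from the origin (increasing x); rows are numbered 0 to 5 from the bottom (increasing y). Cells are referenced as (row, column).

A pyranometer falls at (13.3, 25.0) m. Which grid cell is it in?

(3, 2)

Column index: ⌊(13.3 − 0.6) / 5.4⌋ = ⌊2.352⌋ = 2
Row offset from origin: ⌊(25.0 − 3.8) / 6.1⌋ = ⌊3.475⌋ = 3 → row 3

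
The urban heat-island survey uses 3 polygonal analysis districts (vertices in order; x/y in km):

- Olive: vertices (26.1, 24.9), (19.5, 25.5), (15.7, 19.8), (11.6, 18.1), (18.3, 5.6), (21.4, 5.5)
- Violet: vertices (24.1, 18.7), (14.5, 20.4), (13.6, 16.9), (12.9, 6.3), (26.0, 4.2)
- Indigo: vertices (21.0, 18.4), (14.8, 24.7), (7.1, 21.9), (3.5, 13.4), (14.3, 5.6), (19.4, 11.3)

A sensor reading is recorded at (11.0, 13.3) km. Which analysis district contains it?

Cast a ray rightward from (11.0, 13.3). For each polygon, the edges (by vertex number in listed order) whose endpoints lie on opposite sides of y = 13.3, where each meets that height, and whether that is right or left of the point:
Olive: 4–5 at x≈14.17 (right), 6–1 at x≈23.29 (right) → 2 crossings.
Violet: 3–4 at x≈13.36 (right), 5–1 at x≈24.81 (right) → 2 crossings.
Indigo: 4–5 at x≈3.64 (left), 6–1 at x≈19.85 (right) → 1 crossing.
Only Indigo has an odd count, so the point is inside Indigo.

Indigo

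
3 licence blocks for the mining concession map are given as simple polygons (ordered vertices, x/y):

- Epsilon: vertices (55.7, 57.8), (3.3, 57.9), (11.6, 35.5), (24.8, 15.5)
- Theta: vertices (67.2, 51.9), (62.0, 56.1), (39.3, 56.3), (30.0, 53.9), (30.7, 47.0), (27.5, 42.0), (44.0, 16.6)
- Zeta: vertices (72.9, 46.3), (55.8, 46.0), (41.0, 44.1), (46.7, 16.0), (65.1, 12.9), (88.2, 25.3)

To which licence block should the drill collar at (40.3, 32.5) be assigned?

Theta

Cast a ray rightward from (40.3, 32.5). For each polygon, the edges (by vertex number in listed order) whose endpoints lie on opposite sides of y = 32.5, where each meets that height, and whether that is right or left of the point:
Epsilon: 3–4 at x≈13.58 (left), 4–1 at x≈37.22 (left) → 0 crossings.
Theta: 6–7 at x≈33.67 (left), 7–1 at x≈54.45 (right) → 1 crossing.
Zeta: 3–4 at x≈43.35 (right), 6–1 at x≈82.95 (right) → 2 crossings.
Only Theta has an odd count, so the point is inside Theta.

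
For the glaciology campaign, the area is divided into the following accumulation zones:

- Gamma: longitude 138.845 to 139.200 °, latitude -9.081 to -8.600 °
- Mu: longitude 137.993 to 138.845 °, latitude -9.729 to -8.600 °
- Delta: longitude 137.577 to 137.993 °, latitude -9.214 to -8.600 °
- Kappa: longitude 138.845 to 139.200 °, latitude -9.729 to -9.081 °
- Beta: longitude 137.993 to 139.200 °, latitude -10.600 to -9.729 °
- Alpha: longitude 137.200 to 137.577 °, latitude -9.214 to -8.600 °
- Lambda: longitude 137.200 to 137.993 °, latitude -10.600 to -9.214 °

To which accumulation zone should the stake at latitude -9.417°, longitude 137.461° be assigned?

The point has longitude = 137.461 and latitude = -9.417.
Only Lambda satisfies 137.200 ≤ longitude ≤ 137.993 and -10.600 ≤ latitude ≤ -9.214.

Lambda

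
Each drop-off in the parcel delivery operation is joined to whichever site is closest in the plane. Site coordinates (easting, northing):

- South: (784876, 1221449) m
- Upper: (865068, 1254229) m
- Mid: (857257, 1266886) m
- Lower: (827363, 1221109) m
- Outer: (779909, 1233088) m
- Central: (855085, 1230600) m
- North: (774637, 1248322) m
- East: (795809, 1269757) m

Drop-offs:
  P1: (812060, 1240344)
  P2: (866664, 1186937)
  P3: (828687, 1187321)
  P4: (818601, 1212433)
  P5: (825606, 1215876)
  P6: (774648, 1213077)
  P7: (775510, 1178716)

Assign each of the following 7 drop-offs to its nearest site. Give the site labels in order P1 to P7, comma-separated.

P1 → Lower (d²=604167034.00)
P2 → Central (d²=2040530810.00)
P3 → Lower (d²=1143381920.00)
P4 → Lower (d²=152045620.00)
P5 → Lower (d²=30471338.00)
P6 → South (d²=174702368.00)
P7 → South (d²=1913831245.00)

Lower, Central, Lower, Lower, Lower, South, South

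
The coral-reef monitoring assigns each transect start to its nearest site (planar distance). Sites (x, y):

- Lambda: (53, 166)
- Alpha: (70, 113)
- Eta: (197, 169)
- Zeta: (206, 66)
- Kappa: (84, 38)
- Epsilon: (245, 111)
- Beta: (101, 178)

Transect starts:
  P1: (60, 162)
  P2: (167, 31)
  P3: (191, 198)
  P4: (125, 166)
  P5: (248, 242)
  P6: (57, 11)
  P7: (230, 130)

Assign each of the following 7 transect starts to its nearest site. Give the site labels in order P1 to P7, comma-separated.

Lambda, Zeta, Eta, Beta, Eta, Kappa, Epsilon

P1 → Lambda (d²=65.00)
P2 → Zeta (d²=2746.00)
P3 → Eta (d²=877.00)
P4 → Beta (d²=720.00)
P5 → Eta (d²=7930.00)
P6 → Kappa (d²=1458.00)
P7 → Epsilon (d²=586.00)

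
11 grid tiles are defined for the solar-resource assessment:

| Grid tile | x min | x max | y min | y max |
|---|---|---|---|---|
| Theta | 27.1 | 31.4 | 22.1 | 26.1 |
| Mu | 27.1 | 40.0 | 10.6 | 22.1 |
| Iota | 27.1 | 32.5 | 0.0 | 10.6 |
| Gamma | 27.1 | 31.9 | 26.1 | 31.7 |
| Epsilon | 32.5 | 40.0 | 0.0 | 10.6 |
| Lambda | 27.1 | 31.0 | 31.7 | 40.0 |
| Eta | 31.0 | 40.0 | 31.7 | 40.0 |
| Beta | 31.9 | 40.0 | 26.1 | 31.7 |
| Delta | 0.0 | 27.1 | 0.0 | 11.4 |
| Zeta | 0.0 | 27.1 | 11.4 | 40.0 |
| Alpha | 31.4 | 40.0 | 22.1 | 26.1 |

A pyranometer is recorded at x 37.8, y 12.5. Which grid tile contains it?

The point has x = 37.8 and y = 12.5.
Only Mu satisfies 27.1 ≤ x ≤ 40.0 and 10.6 ≤ y ≤ 22.1.

Mu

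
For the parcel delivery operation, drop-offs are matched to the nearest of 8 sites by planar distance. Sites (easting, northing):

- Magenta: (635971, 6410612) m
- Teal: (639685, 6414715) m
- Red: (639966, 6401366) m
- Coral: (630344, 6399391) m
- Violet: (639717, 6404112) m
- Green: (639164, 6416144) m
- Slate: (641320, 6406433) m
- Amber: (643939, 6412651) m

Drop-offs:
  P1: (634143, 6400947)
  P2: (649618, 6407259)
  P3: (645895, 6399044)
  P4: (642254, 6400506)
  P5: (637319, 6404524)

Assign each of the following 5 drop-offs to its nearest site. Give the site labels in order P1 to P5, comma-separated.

Coral, Amber, Red, Red, Violet

P1 → Coral (d²=16853537.00)
P2 → Amber (d²=61324705.00)
P3 → Red (d²=40544725.00)
P4 → Red (d²=5974544.00)
P5 → Violet (d²=5920148.00)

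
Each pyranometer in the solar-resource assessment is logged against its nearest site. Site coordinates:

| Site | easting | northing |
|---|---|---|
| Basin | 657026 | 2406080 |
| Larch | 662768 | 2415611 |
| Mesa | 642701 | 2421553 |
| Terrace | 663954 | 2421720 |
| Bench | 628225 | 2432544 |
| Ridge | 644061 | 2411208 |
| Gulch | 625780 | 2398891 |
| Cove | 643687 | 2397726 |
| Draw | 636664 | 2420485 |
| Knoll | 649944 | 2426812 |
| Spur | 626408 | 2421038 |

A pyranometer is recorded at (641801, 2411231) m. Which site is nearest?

Ridge

Squared distances to each site:
Basin: 258333426.000; Larch: 458799489.000; Mesa: 107353684.000; Terrace: 600774530.000; Bench: 638551745.000; Ridge: 5108129.000; Gulch: 408948041.000; Cove: 185942021.000; Draw: 112025285.000; Knoll: 309076010.000; Spur: 333121698.000.
Minimum at Ridge.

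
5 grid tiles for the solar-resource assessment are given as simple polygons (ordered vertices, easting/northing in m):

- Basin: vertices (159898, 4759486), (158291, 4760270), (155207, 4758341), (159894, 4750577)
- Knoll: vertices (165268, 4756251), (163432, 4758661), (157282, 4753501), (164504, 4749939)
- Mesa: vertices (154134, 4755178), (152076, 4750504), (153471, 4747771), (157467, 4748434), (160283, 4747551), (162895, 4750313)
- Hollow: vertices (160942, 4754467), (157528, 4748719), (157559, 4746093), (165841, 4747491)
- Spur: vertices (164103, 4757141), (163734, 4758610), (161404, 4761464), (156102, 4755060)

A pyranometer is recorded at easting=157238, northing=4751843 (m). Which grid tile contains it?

Cast a ray rightward from (157238, 4751843). For each polygon, the edges (by vertex number in listed order) whose endpoints lie on opposite sides of northing = 4751843, where each meets that height, and whether that is right or left of the point:
Basin: 3–4 at easting≈159129.7 (right), 4–1 at easting≈159894.6 (right) → 2 crossings.
Knoll: 3–4 at easting≈160643.6 (right), 4–1 at easting≈164734.5 (right) → 2 crossings.
Mesa: 1–2 at easting≈152665.6 (left), 6–1 at easting≈160139.7 (right) → 1 crossing.
Hollow: 1–2 at easting≈159383.5 (right), 4–1 at easting≈162784.7 (right) → 2 crossings.
Spur: no edge straddles that height → 0 crossings.
Only Mesa has an odd count, so the point is inside Mesa.

Mesa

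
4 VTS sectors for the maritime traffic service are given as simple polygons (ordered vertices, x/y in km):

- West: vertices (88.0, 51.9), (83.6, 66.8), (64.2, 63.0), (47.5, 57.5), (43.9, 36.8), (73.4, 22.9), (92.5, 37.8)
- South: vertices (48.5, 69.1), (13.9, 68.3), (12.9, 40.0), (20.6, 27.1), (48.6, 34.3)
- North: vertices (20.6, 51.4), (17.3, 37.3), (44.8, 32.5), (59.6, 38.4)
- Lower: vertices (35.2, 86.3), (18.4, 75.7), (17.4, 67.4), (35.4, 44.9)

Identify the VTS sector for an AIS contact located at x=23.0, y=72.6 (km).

Cast a ray rightward from (23.0, 72.6). For each polygon, the edges (by vertex number in listed order) whose endpoints lie on opposite sides of y = 72.6, where each meets that height, and whether that is right or left of the point:
West: no edge straddles that height → 0 crossings.
South: no edge straddles that height → 0 crossings.
North: no edge straddles that height → 0 crossings.
Lower: 2–3 at x≈18.03 (left), 4–1 at x≈35.27 (right) → 1 crossing.
Only Lower has an odd count, so the point is inside Lower.

Lower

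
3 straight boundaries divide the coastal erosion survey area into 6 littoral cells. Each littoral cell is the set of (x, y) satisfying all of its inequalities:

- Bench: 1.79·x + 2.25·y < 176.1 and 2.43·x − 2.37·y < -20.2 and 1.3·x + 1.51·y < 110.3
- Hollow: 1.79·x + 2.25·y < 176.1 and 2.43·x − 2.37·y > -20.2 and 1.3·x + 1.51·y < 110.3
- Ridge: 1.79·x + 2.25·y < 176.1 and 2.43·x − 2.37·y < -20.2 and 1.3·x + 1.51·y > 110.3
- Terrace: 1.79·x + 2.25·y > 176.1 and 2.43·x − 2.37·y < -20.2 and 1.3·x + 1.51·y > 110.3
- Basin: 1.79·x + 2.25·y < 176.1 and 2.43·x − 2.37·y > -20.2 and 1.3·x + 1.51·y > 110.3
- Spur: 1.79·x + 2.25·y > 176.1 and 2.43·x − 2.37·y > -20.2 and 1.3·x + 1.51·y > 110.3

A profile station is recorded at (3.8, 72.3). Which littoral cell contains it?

1.79·3.8 + 2.25·72.3 = 169.477, which is < 176.1
2.43·3.8 − 2.37·72.3 = -162.117, which is < -20.2
1.3·3.8 + 1.51·72.3 = 114.113, which is > 110.3
This sign pattern matches Ridge.

Ridge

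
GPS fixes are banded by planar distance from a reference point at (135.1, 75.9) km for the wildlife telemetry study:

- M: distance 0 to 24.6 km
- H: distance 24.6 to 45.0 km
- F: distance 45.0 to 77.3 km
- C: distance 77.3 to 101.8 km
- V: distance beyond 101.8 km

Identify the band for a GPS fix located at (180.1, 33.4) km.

F

Distance = √((180.1−135.1)² + (33.4−75.9)²) = √(2025.000 + 1806.250) = 61.897 km.
45.0 ≤ 61.897 < 77.3 → F.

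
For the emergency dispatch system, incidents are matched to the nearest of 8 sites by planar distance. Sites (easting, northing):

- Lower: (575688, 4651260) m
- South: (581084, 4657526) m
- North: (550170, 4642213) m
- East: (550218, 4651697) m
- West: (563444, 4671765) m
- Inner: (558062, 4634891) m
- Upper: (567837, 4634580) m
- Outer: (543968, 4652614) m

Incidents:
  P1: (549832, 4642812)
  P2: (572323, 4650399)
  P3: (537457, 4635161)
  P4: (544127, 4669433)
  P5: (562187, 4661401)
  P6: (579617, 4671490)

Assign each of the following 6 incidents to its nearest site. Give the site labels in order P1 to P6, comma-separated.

North, Lower, North, Outer, West, South

P1 → North (d²=473045.00)
P2 → Lower (d²=12064546.00)
P3 → North (d²=211351073.00)
P4 → Outer (d²=282904042.00)
P5 → West (d²=108992545.00)
P6 → South (d²=197145385.00)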